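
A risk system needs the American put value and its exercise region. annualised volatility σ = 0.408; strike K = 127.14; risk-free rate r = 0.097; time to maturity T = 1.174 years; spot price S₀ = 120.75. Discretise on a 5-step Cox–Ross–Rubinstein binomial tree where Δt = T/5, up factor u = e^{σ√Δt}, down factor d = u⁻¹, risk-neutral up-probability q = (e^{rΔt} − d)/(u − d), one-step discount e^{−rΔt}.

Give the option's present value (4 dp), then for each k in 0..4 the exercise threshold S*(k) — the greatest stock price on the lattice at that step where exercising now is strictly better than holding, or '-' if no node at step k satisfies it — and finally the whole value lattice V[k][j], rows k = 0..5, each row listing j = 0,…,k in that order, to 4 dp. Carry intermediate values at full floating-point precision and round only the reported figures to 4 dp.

price = 19.4628
boundary = - - 81.3141 66.7276 81.3141
tree:
19.4628
30.4661 9.7140
45.8259 17.0069 3.1083
60.4124 28.7093 6.4714 0.0000
72.3823 45.8259 13.4732 0.0000 0.0000
82.2050 60.4124 28.0507 0.0000 0.0000 0.0000

Δt=0.23480, u=1.21860, d=0.82062, q=0.50862, disc=e^(-rΔt)=0.97748
k=5 terminal: V=max(K-S,0) → 82.2050 60.4124 28.0507 0.0000 0.0000 0.0000
k=4: j=0 S=54.7577 intr=72.3823 cont=69.5194 V=72.3823[EX]; j=1 S=81.3141 intr=45.8259 cont=42.9629 V=45.8259[EX]; j=2 S=120.7500 intr=6.3900 cont=13.4732 V=13.4732[hold]; j=3 S=179.3115 intr=0.0000 cont=0.0000 V=0.0000[hold]; j=4 S=266.2743 intr=0.0000 cont=0.0000 V=0.0000[hold]  S*(4)=81.3141
k=3: j=0 S=66.7276 intr=60.4124 cont=57.5494 V=60.4124[EX]; j=1 S=99.0893 intr=28.0507 cont=28.7093 V=28.7093[hold]; j=2 S=147.1457 intr=0.0000 cont=6.4714 V=6.4714[hold]; j=3 S=218.5087 intr=0.0000 cont=0.0000 V=0.0000[hold]  S*(3)=66.7276
k=2: j=0 S=81.3141 intr=45.8259 cont=43.2903 V=45.8259[EX]; j=1 S=120.7500 intr=6.3900 cont=17.0069 V=17.0069[hold]; j=2 S=179.3115 intr=0.0000 cont=3.1083 V=3.1083[hold]  S*(2)=81.3141
k=1: j=0 S=99.0893 intr=28.0507 cont=30.4661 V=30.4661[hold]; j=1 S=147.1457 intr=0.0000 cont=9.7140 V=9.7140[hold]  S*(1)=-
k=0: j=0 S=120.7500 intr=6.3900 cont=19.4628 V=19.4628[hold]  S*(0)=-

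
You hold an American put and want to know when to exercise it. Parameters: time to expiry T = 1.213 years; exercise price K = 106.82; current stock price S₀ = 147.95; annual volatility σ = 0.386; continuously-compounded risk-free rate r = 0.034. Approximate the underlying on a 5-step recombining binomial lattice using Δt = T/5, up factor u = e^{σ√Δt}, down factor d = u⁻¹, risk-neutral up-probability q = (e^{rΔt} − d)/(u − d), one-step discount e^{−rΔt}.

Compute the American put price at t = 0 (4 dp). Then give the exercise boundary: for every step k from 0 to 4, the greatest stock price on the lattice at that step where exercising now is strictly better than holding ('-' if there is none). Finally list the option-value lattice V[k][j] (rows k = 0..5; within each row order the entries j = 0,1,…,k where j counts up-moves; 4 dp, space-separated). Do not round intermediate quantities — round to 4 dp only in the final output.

price = 6.0078
boundary = - - - - 69.1575
tree:
6.0078
9.9762 1.7135
16.1685 3.2862 0.0000
25.3233 6.3024 0.0000 0.0000
37.6625 12.0871 0.0000 0.0000 0.0000
49.6366 23.1812 0.0000 0.0000 0.0000 0.0000

Δt=0.24260  u=1.20940  d=0.82686  q=0.47426  discount=0.99179
step 5 (expiry): payoffs max(K−S,0) = 49.6366 23.1812 0.0000 0.0000 0.0000 0.0000
step 4: (k=4,j=0): S=69.1575, (K−S)⁺=37.6625, hold=36.7851 ⇒ V=37.6625 exercise | (k=4,j=1): S=101.1526, (K−S)⁺=5.6674, hold=12.0871 ⇒ V=12.0871 continue | (k=4,j=2): S=147.9500, (K−S)⁺=0.0000, hold=0.0000 ⇒ V=0.0000 continue | (k=4,j=3): S=216.3979, (K−S)⁺=0.0000, hold=0.0000 ⇒ V=0.0000 continue | (k=4,j=4): S=316.5126, (K−S)⁺=0.0000, hold=0.0000 ⇒ V=0.0000 continue  boundary S*=69.1575
step 3: (k=3,j=0): S=83.6388, (K−S)⁺=23.1812, hold=25.3233 ⇒ V=25.3233 continue | (k=3,j=1): S=122.3337, (K−S)⁺=0.0000, hold=6.3024 ⇒ V=6.3024 continue | (k=3,j=2): S=178.9303, (K−S)⁺=0.0000, hold=0.0000 ⇒ V=0.0000 continue | (k=3,j=3): S=261.7110, (K−S)⁺=0.0000, hold=0.0000 ⇒ V=0.0000 continue  boundary S*=-
step 2: (k=2,j=0): S=101.1526, (K−S)⁺=5.6674, hold=16.1685 ⇒ V=16.1685 continue | (k=2,j=1): S=147.9500, (K−S)⁺=0.0000, hold=3.2862 ⇒ V=3.2862 continue | (k=2,j=2): S=216.3979, (K−S)⁺=0.0000, hold=0.0000 ⇒ V=0.0000 continue  boundary S*=-
step 1: (k=1,j=0): S=122.3337, (K−S)⁺=0.0000, hold=9.9762 ⇒ V=9.9762 continue | (k=1,j=1): S=178.9303, (K−S)⁺=0.0000, hold=1.7135 ⇒ V=1.7135 continue  boundary S*=-
step 0: (k=0,j=0): S=147.9500, (K−S)⁺=0.0000, hold=6.0078 ⇒ V=6.0078 continue  boundary S*=-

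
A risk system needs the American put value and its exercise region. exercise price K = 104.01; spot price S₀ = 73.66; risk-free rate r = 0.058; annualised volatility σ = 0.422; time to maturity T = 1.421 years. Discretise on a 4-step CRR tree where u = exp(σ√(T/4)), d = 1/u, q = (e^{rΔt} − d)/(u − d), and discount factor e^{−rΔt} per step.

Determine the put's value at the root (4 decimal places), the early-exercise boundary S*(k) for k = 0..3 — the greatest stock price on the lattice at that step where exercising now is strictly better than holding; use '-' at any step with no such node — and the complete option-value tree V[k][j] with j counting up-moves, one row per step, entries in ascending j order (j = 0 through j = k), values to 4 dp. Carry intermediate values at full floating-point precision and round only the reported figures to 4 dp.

params: Δt=0.35525 u=1.28598 d=0.77761 q=0.47840 e^(-rΔt)=0.97961
t_4 payoffs: 77.0767 59.4689 30.3500 0.0000 0.0000
t_3: node(3,0) S=34.6358 payoff=69.3742 vs cont=67.2531 → 69.3742 [stop]  node(3,1) S=57.2791 payoff=46.7309 vs cont=44.6097 → 46.7309 [stop]  node(3,2) S=94.7256 payoff=9.2844 vs cont=15.5077 → 15.5077 [wait]  node(3,3) S=156.6528 payoff=0.0000 vs cont=0.0000 → 0.0000 [wait]  ⇒ S*(3)=57.2791
t_2: node(2,0) S=44.5411 payoff=59.4689 vs cont=57.3478 → 59.4689 [stop]  node(2,1) S=73.6600 payoff=30.3500 vs cont=31.1454 → 31.1454 [wait]  node(2,2) S=121.8155 payoff=0.0000 vs cont=7.9239 → 7.9239 [wait]  ⇒ S*(2)=44.5411
t_1: node(1,0) S=57.2791 payoff=46.7309 vs cont=44.9825 → 46.7309 [stop]  node(1,1) S=94.7256 payoff=9.2844 vs cont=19.6276 → 19.6276 [wait]  ⇒ S*(1)=57.2791
t_0: node(0,0) S=73.6600 payoff=30.3500 vs cont=33.0761 → 33.0761 [wait]  ⇒ S*(0)=-

price = 33.0761
boundary = - 57.2791 44.5411 57.2791
tree:
33.0761
46.7309 19.6276
59.4689 31.1454 7.9239
69.3742 46.7309 15.5077 0.0000
77.0767 59.4689 30.3500 0.0000 0.0000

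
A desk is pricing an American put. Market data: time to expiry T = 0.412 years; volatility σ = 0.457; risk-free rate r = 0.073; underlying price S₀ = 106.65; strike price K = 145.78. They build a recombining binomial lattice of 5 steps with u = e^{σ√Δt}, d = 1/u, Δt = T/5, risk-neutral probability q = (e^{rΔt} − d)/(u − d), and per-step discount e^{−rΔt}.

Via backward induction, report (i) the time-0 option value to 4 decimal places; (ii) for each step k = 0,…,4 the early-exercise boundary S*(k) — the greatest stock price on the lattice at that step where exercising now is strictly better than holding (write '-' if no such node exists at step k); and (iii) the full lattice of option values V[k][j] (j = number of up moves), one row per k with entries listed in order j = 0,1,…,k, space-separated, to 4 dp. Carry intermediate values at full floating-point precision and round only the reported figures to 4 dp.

Δt=0.08240  u=1.14018  d=0.87706  q=0.49018  discount=0.99400
step 5 (expiry): payoffs max(K−S,0) = 90.4324 73.8278 52.2419 24.1801 0.0000 0.0000
step 4: (k=4,j=0): S=63.1061, (K−S)⁺=82.6739, hold=81.7996 ⇒ V=82.6739 exercise | (k=4,j=1): S=82.0382, (K−S)⁺=63.7418, hold=62.8675 ⇒ V=63.7418 exercise | (k=4,j=2): S=106.6500, (K−S)⁺=39.1300, hold=38.2557 ⇒ V=39.1300 exercise | (k=4,j=3): S=138.6454, (K−S)⁺=7.1346, hold=12.2535 ⇒ V=12.2535 continue | (k=4,j=4): S=180.2396, (K−S)⁺=0.0000, hold=0.0000 ⇒ V=0.0000 continue  boundary S*=106.6500
step 3: (k=3,j=0): S=71.9522, (K−S)⁺=73.8278, hold=72.9536 ⇒ V=73.8278 exercise | (k=3,j=1): S=93.5381, (K−S)⁺=52.2419, hold=51.3676 ⇒ V=52.2419 exercise | (k=3,j=2): S=121.5999, (K−S)⁺=24.1801, hold=25.8000 ⇒ V=25.8000 continue | (k=3,j=3): S=158.0804, (K−S)⁺=0.0000, hold=6.2096 ⇒ V=6.2096 continue  boundary S*=93.5381
step 2: (k=2,j=0): S=82.0382, (K−S)⁺=63.7418, hold=62.8675 ⇒ V=63.7418 exercise | (k=2,j=1): S=106.6500, (K−S)⁺=39.1300, hold=39.0450 ⇒ V=39.1300 exercise | (k=2,j=2): S=138.6454, (K−S)⁺=7.1346, hold=16.1000 ⇒ V=16.1000 continue  boundary S*=106.6500
step 1: (k=1,j=0): S=93.5381, (K−S)⁺=52.2419, hold=51.3676 ⇒ V=52.2419 exercise | (k=1,j=1): S=121.5999, (K−S)⁺=24.1801, hold=27.6742 ⇒ V=27.6742 continue  boundary S*=93.5381
step 0: (k=0,j=0): S=106.6500, (K−S)⁺=39.1300, hold=39.9582 ⇒ V=39.9582 continue  boundary S*=-

price = 39.9582
boundary = - 93.5381 106.6500 93.5381 106.6500
tree:
39.9582
52.2419 27.6742
63.7418 39.1300 16.1000
73.8278 52.2419 25.8000 6.2096
82.6739 63.7418 39.1300 12.2535 0.0000
90.4324 73.8278 52.2419 24.1801 0.0000 0.0000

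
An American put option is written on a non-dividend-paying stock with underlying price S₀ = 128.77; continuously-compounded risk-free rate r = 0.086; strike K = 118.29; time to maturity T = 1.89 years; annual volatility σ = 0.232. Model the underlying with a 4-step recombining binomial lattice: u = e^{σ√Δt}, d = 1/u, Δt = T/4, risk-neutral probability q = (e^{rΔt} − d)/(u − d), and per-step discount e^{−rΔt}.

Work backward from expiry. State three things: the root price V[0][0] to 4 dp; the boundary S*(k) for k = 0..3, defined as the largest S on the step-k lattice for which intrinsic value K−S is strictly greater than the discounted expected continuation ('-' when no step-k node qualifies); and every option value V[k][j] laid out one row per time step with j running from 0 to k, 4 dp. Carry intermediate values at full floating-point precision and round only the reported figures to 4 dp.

Δt=0.47250  u=1.17289  d=0.85259  q=0.58969  discount=0.96018
step 4 (expiry): payoffs max(K−S,0) = 50.2474 24.6853 0.0000 0.0000 0.0000
step 3: (k=3,j=0): S=79.8067, (K−S)⁺=38.4833, hold=33.7730 ⇒ V=38.4833 exercise | (k=3,j=1): S=109.7883, (K−S)⁺=8.5017, hold=9.7252 ⇒ V=9.7252 continue | (k=3,j=2): S=151.0335, (K−S)⁺=0.0000, hold=0.0000 ⇒ V=0.0000 continue | (k=3,j=3): S=207.7735, (K−S)⁺=0.0000, hold=0.0000 ⇒ V=0.0000 continue  boundary S*=79.8067
step 2: (k=2,j=0): S=93.6047, (K−S)⁺=24.6853, hold=20.6677 ⇒ V=24.6853 exercise | (k=2,j=1): S=128.7700, (K−S)⁺=0.0000, hold=3.8314 ⇒ V=3.8314 continue | (k=2,j=2): S=177.1462, (K−S)⁺=0.0000, hold=0.0000 ⇒ V=0.0000 continue  boundary S*=93.6047
step 1: (k=1,j=0): S=109.7883, (K−S)⁺=8.5017, hold=11.8946 ⇒ V=11.8946 continue | (k=1,j=1): S=151.0335, (K−S)⁺=0.0000, hold=1.5095 ⇒ V=1.5095 continue  boundary S*=-
step 0: (k=0,j=0): S=128.7700, (K−S)⁺=0.0000, hold=5.5408 ⇒ V=5.5408 continue  boundary S*=-

price = 5.5408
boundary = - - 93.6047 79.8067
tree:
5.5408
11.8946 1.5095
24.6853 3.8314 0.0000
38.4833 9.7252 0.0000 0.0000
50.2474 24.6853 0.0000 0.0000 0.0000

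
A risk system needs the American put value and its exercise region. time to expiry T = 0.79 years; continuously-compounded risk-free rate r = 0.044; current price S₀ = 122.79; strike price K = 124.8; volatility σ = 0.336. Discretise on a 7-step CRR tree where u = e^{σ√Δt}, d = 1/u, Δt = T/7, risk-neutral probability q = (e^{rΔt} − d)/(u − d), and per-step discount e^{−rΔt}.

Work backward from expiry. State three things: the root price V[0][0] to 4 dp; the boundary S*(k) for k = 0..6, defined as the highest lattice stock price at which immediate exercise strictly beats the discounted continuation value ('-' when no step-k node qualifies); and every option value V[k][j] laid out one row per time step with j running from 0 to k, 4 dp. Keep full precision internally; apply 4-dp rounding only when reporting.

Δt=0.11286, u=1.11949, d=0.89326, q=0.49381, disc=e^(-rΔt)=0.99505
k=7 terminal: V=max(K-S,0) → 69.0800 54.9680 37.2819 15.1165 0.0000 0.0000 0.0000 0.0000
k=6: j=0 S=62.3782 intr=62.4218 cont=61.8036 V=62.4218[EX]; j=1 S=78.1765 intr=46.6235 cont=46.0053 V=46.6235[EX]; j=2 S=97.9760 intr=26.8240 cont=26.2058 V=26.8240[EX]; j=3 S=122.7900 intr=2.0100 cont=7.6138 V=7.6138[hold]; j=4 S=153.8886 intr=0.0000 cont=0.0000 V=0.0000[hold]; j=5 S=192.8633 intr=0.0000 cont=0.0000 V=0.0000[hold]; j=6 S=241.7091 intr=0.0000 cont=0.0000 V=0.0000[hold]  S*(6)=97.9760
k=5: j=0 S=69.8320 intr=54.9680 cont=54.3498 V=54.9680[EX]; j=1 S=87.5181 intr=37.2819 cont=36.6637 V=37.2819[EX]; j=2 S=109.6835 intr=15.1165 cont=17.2519 V=17.2519[hold]; j=3 S=137.4626 intr=0.0000 cont=3.8349 V=3.8349[hold]; j=4 S=172.2773 intr=0.0000 cont=0.0000 V=0.0000[hold]; j=5 S=215.9093 intr=0.0000 cont=0.0000 V=0.0000[hold]  S*(5)=87.5181
k=4: j=0 S=78.1765 intr=46.6235 cont=46.0053 V=46.6235[EX]; j=1 S=97.9760 intr=26.8240 cont=27.2551 V=27.2551[hold]; j=2 S=122.7900 intr=2.0100 cont=10.5737 V=10.5737[hold]; j=3 S=153.8886 intr=0.0000 cont=1.9316 V=1.9316[hold]; j=4 S=192.8633 intr=0.0000 cont=0.0000 V=0.0000[hold]  S*(4)=78.1765
k=3: j=0 S=87.5181 intr=37.2819 cont=36.8755 V=37.2819[EX]; j=1 S=109.6835 intr=15.1165 cont=18.9234 V=18.9234[hold]; j=2 S=137.4626 intr=0.0000 cont=6.2749 V=6.2749[hold]; j=3 S=172.2773 intr=0.0000 cont=0.9729 V=0.9729[hold]  S*(3)=87.5181
k=2: j=0 S=97.9760 intr=26.8240 cont=28.0764 V=28.0764[hold]; j=1 S=122.7900 intr=2.0100 cont=12.6146 V=12.6146[hold]; j=2 S=153.8886 intr=0.0000 cont=3.6386 V=3.6386[hold]  S*(2)=-
k=1: j=0 S=109.6835 intr=15.1165 cont=20.3399 V=20.3399[hold]; j=1 S=137.4626 intr=0.0000 cont=8.1415 V=8.1415[hold]  S*(1)=-
k=0: j=0 S=122.7900 intr=2.0100 cont=14.2452 V=14.2452[hold]  S*(0)=-

price = 14.2452
boundary = - - - 87.5181 78.1765 87.5181 97.9760
tree:
14.2452
20.3399 8.1415
28.0764 12.6146 3.6386
37.2819 18.9234 6.2749 0.9729
46.6235 27.2551 10.5737 1.9316 0.0000
54.9680 37.2819 17.2519 3.8349 0.0000 0.0000
62.4218 46.6235 26.8240 7.6138 0.0000 0.0000 0.0000
69.0800 54.9680 37.2819 15.1165 0.0000 0.0000 0.0000 0.0000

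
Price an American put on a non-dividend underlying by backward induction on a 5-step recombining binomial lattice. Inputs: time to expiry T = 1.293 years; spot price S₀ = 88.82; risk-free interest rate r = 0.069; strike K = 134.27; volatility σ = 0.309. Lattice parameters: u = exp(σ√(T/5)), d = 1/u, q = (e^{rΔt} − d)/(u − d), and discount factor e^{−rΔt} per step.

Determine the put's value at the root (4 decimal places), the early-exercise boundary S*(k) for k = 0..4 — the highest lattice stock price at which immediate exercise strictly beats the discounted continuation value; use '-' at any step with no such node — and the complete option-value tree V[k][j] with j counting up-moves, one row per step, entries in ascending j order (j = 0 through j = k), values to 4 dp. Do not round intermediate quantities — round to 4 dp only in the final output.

Δt=0.25860, u=1.17015, d=0.85459, q=0.51785, disc=e^(-rΔt)=0.98231
k=5 terminal: V=max(K-S,0) → 93.7848 78.8352 58.3654 30.3370 0.0000 0.0000
k=4: j=0 S=47.3739 intr=86.8961 cont=84.5215 V=86.8961[EX]; j=1 S=64.8672 intr=69.4028 cont=67.0282 V=69.4028[EX]; j=2 S=88.8200 intr=45.4500 cont=43.0754 V=45.4500[EX]; j=3 S=121.6176 intr=12.6524 cont=14.3683 V=14.3683[hold]; j=4 S=166.5260 intr=0.0000 cont=0.0000 V=0.0000[hold]  S*(4)=88.8200
k=3: j=0 S=55.4348 intr=78.8352 cont=76.4606 V=78.8352[EX]; j=1 S=75.9046 intr=58.3654 cont=55.9908 V=58.3654[EX]; j=2 S=103.9330 intr=30.3370 cont=28.8353 V=30.3370[EX]; j=3 S=142.3113 intr=0.0000 cont=6.8052 V=6.8052[hold]  S*(3)=103.9330
k=2: j=0 S=64.8672 intr=69.4028 cont=67.0282 V=69.4028[EX]; j=1 S=88.8200 intr=45.4500 cont=43.0754 V=45.4500[EX]; j=2 S=121.6176 intr=12.6524 cont=17.8301 V=17.8301[hold]  S*(2)=88.8200
k=1: j=0 S=75.9046 intr=58.3654 cont=55.9908 V=58.3654[EX]; j=1 S=103.9330 intr=30.3370 cont=30.5962 V=30.5962[hold]  S*(1)=75.9046
k=0: j=0 S=88.8200 intr=45.4500 cont=43.2073 V=45.4500[EX]  S*(0)=88.8200

price = 45.4500
boundary = 88.8200 75.9046 88.8200 103.9330 88.8200
tree:
45.4500
58.3654 30.5962
69.4028 45.4500 17.8301
78.8352 58.3654 30.3370 6.8052
86.8961 69.4028 45.4500 14.3683 0.0000
93.7848 78.8352 58.3654 30.3370 0.0000 0.0000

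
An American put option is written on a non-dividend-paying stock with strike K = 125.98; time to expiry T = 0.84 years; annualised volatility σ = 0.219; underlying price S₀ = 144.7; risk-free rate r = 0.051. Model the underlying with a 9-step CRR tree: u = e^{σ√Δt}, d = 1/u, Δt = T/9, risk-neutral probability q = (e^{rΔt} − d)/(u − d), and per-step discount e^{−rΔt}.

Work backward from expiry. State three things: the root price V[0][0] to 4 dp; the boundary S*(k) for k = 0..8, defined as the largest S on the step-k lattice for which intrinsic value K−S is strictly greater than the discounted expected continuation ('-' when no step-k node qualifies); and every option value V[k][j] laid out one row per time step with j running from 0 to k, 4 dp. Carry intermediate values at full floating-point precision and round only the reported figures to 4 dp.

Δt=0.09333  u=1.06919  d=0.93528  q=0.51891  discount=0.99525
step 9 (expiry): payoffs max(K−S,0) = 46.7375 35.3919 22.4217 7.5946 0.0000 0.0000 0.0000 0.0000 0.0000 0.0000
step 8: (k=8,j=0): S=84.7256, (K−S)⁺=41.2544, hold=40.6562 ⇒ V=41.2544 exercise | (k=8,j=1): S=96.8564, (K−S)⁺=29.1236, hold=28.5254 ⇒ V=29.1236 exercise | (k=8,j=2): S=110.7240, (K−S)⁺=15.2560, hold=14.6578 ⇒ V=15.2560 exercise | (k=8,j=3): S=126.5771, (K−S)⁺=0.0000, hold=3.6363 ⇒ V=3.6363 continue | (k=8,j=4): S=144.7000, (K−S)⁺=0.0000, hold=0.0000 ⇒ V=0.0000 continue | (k=8,j=5): S=165.4177, (K−S)⁺=0.0000, hold=0.0000 ⇒ V=0.0000 continue | (k=8,j=6): S=189.1017, (K−S)⁺=0.0000, hold=0.0000 ⇒ V=0.0000 continue | (k=8,j=7): S=216.1767, (K−S)⁺=0.0000, hold=0.0000 ⇒ V=0.0000 continue | (k=8,j=8): S=247.1283, (K−S)⁺=0.0000, hold=0.0000 ⇒ V=0.0000 continue  boundary S*=110.7240
step 7: (k=7,j=0): S=90.5881, (K−S)⁺=35.3919, hold=34.7936 ⇒ V=35.3919 exercise | (k=7,j=1): S=103.5583, (K−S)⁺=22.4217, hold=21.8235 ⇒ V=22.4217 exercise | (k=7,j=2): S=118.3854, (K−S)⁺=7.5946, hold=9.1826 ⇒ V=9.1826 continue | (k=7,j=3): S=135.3355, (K−S)⁺=0.0000, hold=1.7411 ⇒ V=1.7411 continue | (k=7,j=4): S=154.7125, (K−S)⁺=0.0000, hold=0.0000 ⇒ V=0.0000 continue | (k=7,j=5): S=176.8637, (K−S)⁺=0.0000, hold=0.0000 ⇒ V=0.0000 continue | (k=7,j=6): S=202.1865, (K−S)⁺=0.0000, hold=0.0000 ⇒ V=0.0000 continue | (k=7,j=7): S=231.1350, (K−S)⁺=0.0000, hold=0.0000 ⇒ V=0.0000 continue  boundary S*=103.5583
step 6: (k=6,j=0): S=96.8564, (K−S)⁺=29.1236, hold=28.5254 ⇒ V=29.1236 exercise | (k=6,j=1): S=110.7240, (K−S)⁺=15.2560, hold=15.4780 ⇒ V=15.4780 continue | (k=6,j=2): S=126.5771, (K−S)⁺=0.0000, hold=5.2959 ⇒ V=5.2959 continue | (k=6,j=3): S=144.7000, (K−S)⁺=0.0000, hold=0.8336 ⇒ V=0.8336 continue | (k=6,j=4): S=165.4177, (K−S)⁺=0.0000, hold=0.0000 ⇒ V=0.0000 continue | (k=6,j=5): S=189.1017, (K−S)⁺=0.0000, hold=0.0000 ⇒ V=0.0000 continue | (k=6,j=6): S=216.1767, (K−S)⁺=0.0000, hold=0.0000 ⇒ V=0.0000 continue  boundary S*=96.8564
step 5: (k=5,j=0): S=103.5583, (K−S)⁺=22.4217, hold=21.9381 ⇒ V=22.4217 exercise | (k=5,j=1): S=118.3854, (K−S)⁺=7.5946, hold=10.1460 ⇒ V=10.1460 continue | (k=5,j=2): S=135.3355, (K−S)⁺=0.0000, hold=2.9662 ⇒ V=2.9662 continue | (k=5,j=3): S=154.7125, (K−S)⁺=0.0000, hold=0.3992 ⇒ V=0.3992 continue | (k=5,j=4): S=176.8637, (K−S)⁺=0.0000, hold=0.0000 ⇒ V=0.0000 continue | (k=5,j=5): S=202.1865, (K−S)⁺=0.0000, hold=0.0000 ⇒ V=0.0000 continue  boundary S*=103.5583
step 4: (k=4,j=0): S=110.7240, (K−S)⁺=15.2560, hold=15.9755 ⇒ V=15.9755 continue | (k=4,j=1): S=126.5771, (K−S)⁺=0.0000, hold=6.3898 ⇒ V=6.3898 continue | (k=4,j=2): S=144.7000, (K−S)⁺=0.0000, hold=1.6264 ⇒ V=1.6264 continue | (k=4,j=3): S=165.4177, (K−S)⁺=0.0000, hold=0.1911 ⇒ V=0.1911 continue | (k=4,j=4): S=189.1017, (K−S)⁺=0.0000, hold=0.0000 ⇒ V=0.0000 continue  boundary S*=-
step 3: (k=3,j=0): S=118.3854, (K−S)⁺=7.5946, hold=10.9491 ⇒ V=10.9491 continue | (k=3,j=1): S=135.3355, (K−S)⁺=0.0000, hold=3.8994 ⇒ V=3.8994 continue | (k=3,j=2): S=154.7125, (K−S)⁺=0.0000, hold=0.8774 ⇒ V=0.8774 continue | (k=3,j=3): S=176.8637, (K−S)⁺=0.0000, hold=0.0915 ⇒ V=0.0915 continue  boundary S*=-
step 2: (k=2,j=0): S=126.5771, (K−S)⁺=0.0000, hold=7.2563 ⇒ V=7.2563 continue | (k=2,j=1): S=144.7000, (K−S)⁺=0.0000, hold=2.3202 ⇒ V=2.3202 continue | (k=2,j=2): S=165.4177, (K−S)⁺=0.0000, hold=0.4674 ⇒ V=0.4674 continue  boundary S*=-
step 1: (k=1,j=0): S=135.3355, (K−S)⁺=0.0000, hold=4.6726 ⇒ V=4.6726 continue | (k=1,j=1): S=154.7125, (K−S)⁺=0.0000, hold=1.3523 ⇒ V=1.3523 continue  boundary S*=-
step 0: (k=0,j=0): S=144.7000, (K−S)⁺=0.0000, hold=2.9357 ⇒ V=2.9357 continue  boundary S*=-

price = 2.9357
boundary = - - - - - 103.5583 96.8564 103.5583 110.7240
tree:
2.9357
4.6726 1.3523
7.2563 2.3202 0.4674
10.9491 3.8994 0.8774 0.0915
15.9755 6.3898 1.6264 0.1911 0.0000
22.4217 10.1460 2.9662 0.3992 0.0000 0.0000
29.1236 15.4780 5.2959 0.8336 0.0000 0.0000 0.0000
35.3919 22.4217 9.1826 1.7411 0.0000 0.0000 0.0000 0.0000
41.2544 29.1236 15.2560 3.6363 0.0000 0.0000 0.0000 0.0000 0.0000
46.7375 35.3919 22.4217 7.5946 0.0000 0.0000 0.0000 0.0000 0.0000 0.0000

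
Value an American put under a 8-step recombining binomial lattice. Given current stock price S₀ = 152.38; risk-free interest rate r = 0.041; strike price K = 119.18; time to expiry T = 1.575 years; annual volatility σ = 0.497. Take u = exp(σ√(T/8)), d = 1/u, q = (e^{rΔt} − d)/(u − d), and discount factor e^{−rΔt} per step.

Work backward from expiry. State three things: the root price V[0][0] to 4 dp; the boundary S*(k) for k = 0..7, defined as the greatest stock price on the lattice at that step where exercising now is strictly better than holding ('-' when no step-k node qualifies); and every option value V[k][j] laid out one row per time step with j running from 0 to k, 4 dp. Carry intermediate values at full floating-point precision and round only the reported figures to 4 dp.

price = 17.0288
boundary = - - - - 63.0728 50.5907 63.0728 78.6346
tree:
17.0288
24.0030 9.2481
32.9311 14.0812 3.8115
43.7775 20.9433 6.3790 0.9041
56.1072 30.2614 10.5161 1.6984 0.0000
68.5893 42.1676 16.9994 3.1902 0.0000 0.0000
78.6012 56.1072 26.7584 5.9925 0.0000 0.0000 0.0000
86.6317 68.5893 40.5454 11.2564 0.0000 0.0000 0.0000 0.0000
93.0730 78.6012 56.1072 21.1441 0.0000 0.0000 0.0000 0.0000 0.0000

params: Δt=0.19687 u=1.24673 d=0.80210 q=0.46332 e^(-rΔt)=0.99196
t_8 payoffs: 93.0730 78.6012 56.1072 21.1441 0.0000 0.0000 0.0000 0.0000 0.0000
t_7: node(7,0) S=32.5483 payoff=86.6317 vs cont=85.6736 → 86.6317 [stop]  node(7,1) S=50.5907 payoff=68.5893 vs cont=67.6312 → 68.5893 [stop]  node(7,2) S=78.6346 payoff=40.5454 vs cont=39.5873 → 40.5454 [stop]  node(7,3) S=122.2240 payoff=0.0000 vs cont=11.2564 → 11.2564 [wait]  node(7,4) S=189.9763 payoff=0.0000 vs cont=0.0000 → 0.0000 [wait]  node(7,5) S=295.2856 payoff=0.0000 vs cont=0.0000 → 0.0000 [wait]  node(7,6) S=458.9709 payoff=0.0000 vs cont=0.0000 → 0.0000 [wait]  node(7,7) S=713.3916 payoff=0.0000 vs cont=0.0000 → 0.0000 [wait]  ⇒ S*(7)=78.6346
t_6: node(6,0) S=40.5788 payoff=78.6012 vs cont=77.6431 → 78.6012 [stop]  node(6,1) S=63.0728 payoff=56.1072 vs cont=55.1490 → 56.1072 [stop]  node(6,2) S=98.0359 payoff=21.1441 vs cont=26.7584 → 26.7584 [wait]  node(6,3) S=152.3800 payoff=0.0000 vs cont=5.9925 → 5.9925 [wait]  node(6,4) S=236.8486 payoff=0.0000 vs cont=0.0000 → 0.0000 [wait]  node(6,5) S=368.1406 payoff=0.0000 vs cont=0.0000 → 0.0000 [wait]  node(6,6) S=572.2115 payoff=0.0000 vs cont=0.0000 → 0.0000 [wait]  ⇒ S*(6)=63.0728
t_5: node(5,0) S=50.5907 payoff=68.5893 vs cont=67.6312 → 68.5893 [stop]  node(5,1) S=78.6346 payoff=40.5454 vs cont=42.1676 → 42.1676 [wait]  node(5,2) S=122.2240 payoff=0.0000 vs cont=16.9994 → 16.9994 [wait]  node(5,3) S=189.9763 payoff=0.0000 vs cont=3.1902 → 3.1902 [wait]  node(5,4) S=295.2856 payoff=0.0000 vs cont=0.0000 → 0.0000 [wait]  node(5,5) S=458.9709 payoff=0.0000 vs cont=0.0000 → 0.0000 [wait]  ⇒ S*(5)=50.5907
t_4: node(4,0) S=63.0728 payoff=56.1072 vs cont=55.8946 → 56.1072 [stop]  node(4,1) S=98.0359 payoff=21.1441 vs cont=30.2614 → 30.2614 [wait]  node(4,2) S=152.3800 payoff=0.0000 vs cont=10.5161 → 10.5161 [wait]  node(4,3) S=236.8486 payoff=0.0000 vs cont=1.6984 → 1.6984 [wait]  node(4,4) S=368.1406 payoff=0.0000 vs cont=0.0000 → 0.0000 [wait]  ⇒ S*(4)=63.0728
t_3: node(3,0) S=78.6346 payoff=40.5454 vs cont=43.7775 → 43.7775 [wait]  node(3,1) S=122.2240 payoff=0.0000 vs cont=20.9433 → 20.9433 [wait]  node(3,2) S=189.9763 payoff=0.0000 vs cont=6.3790 → 6.3790 [wait]  node(3,3) S=295.2856 payoff=0.0000 vs cont=0.9041 → 0.9041 [wait]  ⇒ S*(3)=-
t_2: node(2,0) S=98.0359 payoff=21.1441 vs cont=32.9311 → 32.9311 [wait]  node(2,1) S=152.3800 payoff=0.0000 vs cont=14.0812 → 14.0812 [wait]  node(2,2) S=236.8486 payoff=0.0000 vs cont=3.8115 → 3.8115 [wait]  ⇒ S*(2)=-
t_1: node(1,0) S=122.2240 payoff=0.0000 vs cont=24.0030 → 24.0030 [wait]  node(1,1) S=189.9763 payoff=0.0000 vs cont=9.2481 → 9.2481 [wait]  ⇒ S*(1)=-
t_0: node(0,0) S=152.3800 payoff=0.0000 vs cont=17.0288 → 17.0288 [wait]  ⇒ S*(0)=-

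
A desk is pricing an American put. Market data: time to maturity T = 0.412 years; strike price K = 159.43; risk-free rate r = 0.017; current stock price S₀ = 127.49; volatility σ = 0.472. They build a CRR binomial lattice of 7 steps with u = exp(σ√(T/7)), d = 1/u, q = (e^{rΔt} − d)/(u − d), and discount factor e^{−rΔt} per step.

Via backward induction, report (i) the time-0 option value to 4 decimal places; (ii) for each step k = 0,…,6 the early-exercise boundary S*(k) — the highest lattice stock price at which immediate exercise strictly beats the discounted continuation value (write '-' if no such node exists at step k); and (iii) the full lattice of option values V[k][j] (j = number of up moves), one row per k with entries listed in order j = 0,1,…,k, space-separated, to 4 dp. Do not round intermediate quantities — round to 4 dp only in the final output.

price = 37.4392
boundary = - - - 90.4240 101.3945 113.6960 127.4900
tree:
37.4392
47.4732 26.4618
58.2318 35.7184 16.3179
69.0060 46.4826 23.9327 7.9616
78.7896 58.0355 33.8505 13.0549 2.3661
87.5146 69.0060 45.7340 20.8275 4.5180 0.0000
95.2956 78.7896 58.0355 31.9400 8.6268 0.0000 0.0000
102.2347 87.5146 69.0060 45.7340 16.4725 0.0000 0.0000 0.0000

params: Δt=0.05886 u=1.12132 d=0.89180 q=0.47577 e^(-rΔt)=0.99900
t_7 payoffs: 102.2347 87.5146 69.0060 45.7340 16.4725 0.0000 0.0000 0.0000
t_6: node(6,0) S=64.1344 payoff=95.2956 vs cont=95.1362 → 95.2956 [stop]  node(6,1) S=80.6404 payoff=78.7896 vs cont=78.6302 → 78.7896 [stop]  node(6,2) S=101.3945 payoff=58.0355 vs cont=57.8761 → 58.0355 [stop]  node(6,3) S=127.4900 payoff=31.9400 vs cont=31.7806 → 31.9400 [stop]  node(6,4) S=160.3016 payoff=0.0000 vs cont=8.6268 → 8.6268 [wait]  node(6,5) S=201.5578 payoff=0.0000 vs cont=0.0000 → 0.0000 [wait]  node(6,6) S=253.4319 payoff=0.0000 vs cont=0.0000 → 0.0000 [wait]  ⇒ S*(6)=127.4900
t_5: node(5,0) S=71.9154 payoff=87.5146 vs cont=87.3552 → 87.5146 [stop]  node(5,1) S=90.4240 payoff=69.0060 vs cont=68.8466 → 69.0060 [stop]  node(5,2) S=113.6960 payoff=45.7340 vs cont=45.5745 → 45.7340 [stop]  node(5,3) S=142.9575 payoff=16.4725 vs cont=20.8275 → 20.8275 [wait]  node(5,4) S=179.7499 payoff=0.0000 vs cont=4.5180 → 4.5180 [wait]  node(5,5) S=226.0114 payoff=0.0000 vs cont=0.0000 → 0.0000 [wait]  ⇒ S*(5)=113.6960
t_4: node(4,0) S=80.6404 payoff=78.7896 vs cont=78.6302 → 78.7896 [stop]  node(4,1) S=101.3945 payoff=58.0355 vs cont=57.8761 → 58.0355 [stop]  node(4,2) S=127.4900 payoff=31.9400 vs cont=33.8505 → 33.8505 [wait]  node(4,3) S=160.3016 payoff=0.0000 vs cont=13.0549 → 13.0549 [wait]  node(4,4) S=201.5578 payoff=0.0000 vs cont=2.3661 → 2.3661 [wait]  ⇒ S*(4)=101.3945
t_3: node(3,0) S=90.4240 payoff=69.0060 vs cont=68.8466 → 69.0060 [stop]  node(3,1) S=113.6960 payoff=45.7340 vs cont=46.4826 → 46.4826 [wait]  node(3,2) S=142.9575 payoff=16.4725 vs cont=23.9327 → 23.9327 [wait]  node(3,3) S=179.7499 payoff=0.0000 vs cont=7.9616 → 7.9616 [wait]  ⇒ S*(3)=90.4240
t_2: node(2,0) S=101.3945 payoff=58.0355 vs cont=58.2318 → 58.2318 [wait]  node(2,1) S=127.4900 payoff=31.9400 vs cont=35.7184 → 35.7184 [wait]  node(2,2) S=160.3016 payoff=0.0000 vs cont=16.3179 → 16.3179 [wait]  ⇒ S*(2)=-
t_1: node(1,0) S=113.6960 payoff=45.7340 vs cont=47.4732 → 47.4732 [wait]  node(1,1) S=142.9575 payoff=16.4725 vs cont=26.4618 → 26.4618 [wait]  ⇒ S*(1)=-
t_0: node(0,0) S=127.4900 payoff=31.9400 vs cont=37.4392 → 37.4392 [wait]  ⇒ S*(0)=-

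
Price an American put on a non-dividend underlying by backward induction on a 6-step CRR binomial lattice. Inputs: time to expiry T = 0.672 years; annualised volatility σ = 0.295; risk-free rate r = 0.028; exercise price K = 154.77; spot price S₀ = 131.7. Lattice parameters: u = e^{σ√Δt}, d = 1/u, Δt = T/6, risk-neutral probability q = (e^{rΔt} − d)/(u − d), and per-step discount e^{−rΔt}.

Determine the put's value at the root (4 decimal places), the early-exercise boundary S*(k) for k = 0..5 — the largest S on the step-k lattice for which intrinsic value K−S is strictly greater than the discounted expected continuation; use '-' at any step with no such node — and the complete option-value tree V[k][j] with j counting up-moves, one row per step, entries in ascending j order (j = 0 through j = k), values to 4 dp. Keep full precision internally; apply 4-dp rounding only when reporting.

price = 26.7372
boundary = - - 108.1020 119.3190 108.1020 119.3190
tree:
26.7372
36.0544 17.2578
46.6680 25.2919 9.0469
56.8306 35.4510 14.9314 3.0099
66.0378 46.6680 23.7099 5.9345 0.0000
74.3794 56.8306 35.4510 11.7008 0.0000 0.0000
81.9368 66.0378 46.6680 23.0700 0.0000 0.0000 0.0000

Δt=0.11200, u=1.10376, d=0.90599, q=0.49122, disc=e^(-rΔt)=0.99687
k=6 terminal: V=max(K-S,0) → 81.9368 66.0378 46.6680 23.0700 0.0000 0.0000 0.0000
k=5: j=0 S=80.3906 intr=74.3794 cont=73.8948 V=74.3794[EX]; j=1 S=97.9394 intr=56.8306 cont=56.3460 V=56.8306[EX]; j=2 S=119.3190 intr=35.4510 cont=34.9664 V=35.4510[EX]; j=3 S=145.3657 intr=9.4043 cont=11.7008 V=11.7008[hold]; j=4 S=177.0982 intr=0.0000 cont=0.0000 V=0.0000[hold]; j=5 S=215.7577 intr=0.0000 cont=0.0000 V=0.0000[hold]  S*(5)=119.3190
k=4: j=0 S=88.7322 intr=66.0378 cont=65.5532 V=66.0378[EX]; j=1 S=108.1020 intr=46.6680 cont=46.1834 V=46.6680[EX]; j=2 S=131.7000 intr=23.0700 cont=23.7099 V=23.7099[hold]; j=3 S=160.4494 intr=0.0000 cont=5.9345 V=5.9345[hold]; j=4 S=195.4745 intr=0.0000 cont=0.0000 V=0.0000[hold]  S*(4)=108.1020
k=3: j=0 S=97.9394 intr=56.8306 cont=56.3460 V=56.8306[EX]; j=1 S=119.3190 intr=35.4510 cont=35.2798 V=35.4510[EX]; j=2 S=145.3657 intr=9.4043 cont=14.9314 V=14.9314[hold]; j=3 S=177.0982 intr=0.0000 cont=3.0099 V=3.0099[hold]  S*(3)=119.3190
k=2: j=0 S=108.1020 intr=46.6680 cont=46.1834 V=46.6680[EX]; j=1 S=131.7000 intr=23.0700 cont=25.2919 V=25.2919[hold]; j=2 S=160.4494 intr=0.0000 cont=9.0469 V=9.0469[hold]  S*(2)=108.1020
k=1: j=0 S=119.3190 intr=35.4510 cont=36.0544 V=36.0544[hold]; j=1 S=145.3657 intr=9.4043 cont=17.2578 V=17.2578[hold]  S*(1)=-
k=0: j=0 S=131.7000 intr=23.0700 cont=26.7372 V=26.7372[hold]  S*(0)=-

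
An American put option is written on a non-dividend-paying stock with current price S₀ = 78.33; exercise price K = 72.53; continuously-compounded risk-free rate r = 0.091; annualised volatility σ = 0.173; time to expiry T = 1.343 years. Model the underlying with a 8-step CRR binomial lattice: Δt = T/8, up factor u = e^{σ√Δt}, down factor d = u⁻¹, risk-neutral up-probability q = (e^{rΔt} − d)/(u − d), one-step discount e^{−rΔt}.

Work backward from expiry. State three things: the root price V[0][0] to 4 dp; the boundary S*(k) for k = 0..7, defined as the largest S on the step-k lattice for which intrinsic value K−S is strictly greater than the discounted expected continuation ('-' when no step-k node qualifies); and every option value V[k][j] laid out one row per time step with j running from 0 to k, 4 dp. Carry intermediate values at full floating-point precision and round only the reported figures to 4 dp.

price = 1.5915
boundary = - - - 63.3252 58.9919 63.3252 58.9919 63.3252
tree:
1.5915
2.9384 0.7000
5.2810 1.3923 0.2387
9.2048 2.7006 0.5224 0.0484
13.5381 5.0802 1.1227 0.1201 0.0000
17.5748 9.2048 2.3556 0.2980 0.0000 0.0000
21.3353 13.5381 4.7773 0.7395 0.0000 0.0000 0.0000
24.8385 17.5748 9.2048 1.8350 0.0000 0.0000 0.0000 0.0000
28.1020 21.3353 13.5381 4.5533 0.0000 0.0000 0.0000 0.0000 0.0000

Δt=0.16787  u=1.07346  d=0.93157  q=0.59078  discount=0.98484
step 8 (expiry): payoffs max(K−S,0) = 28.1020 21.3353 13.5381 4.5533 0.0000 0.0000 0.0000 0.0000 0.0000
step 7: (k=7,j=0): S=47.6915, (K−S)⁺=24.8385, hold=23.7389 ⇒ V=24.8385 exercise | (k=7,j=1): S=54.9552, (K−S)⁺=17.5748, hold=16.4752 ⇒ V=17.5748 exercise | (k=7,j=2): S=63.3252, (K−S)⁺=9.2048, hold=8.1052 ⇒ V=9.2048 exercise | (k=7,j=3): S=72.9700, (K−S)⁺=0.0000, hold=1.8350 ⇒ V=1.8350 continue | (k=7,j=4): S=84.0837, (K−S)⁺=0.0000, hold=0.0000 ⇒ V=0.0000 continue | (k=7,j=5): S=96.8902, (K−S)⁺=0.0000, hold=0.0000 ⇒ V=0.0000 continue | (k=7,j=6): S=111.6471, (K−S)⁺=0.0000, hold=0.0000 ⇒ V=0.0000 continue | (k=7,j=7): S=128.6516, (K−S)⁺=0.0000, hold=0.0000 ⇒ V=0.0000 continue  boundary S*=63.3252
step 6: (k=6,j=0): S=51.1947, (K−S)⁺=21.3353, hold=20.2357 ⇒ V=21.3353 exercise | (k=6,j=1): S=58.9919, (K−S)⁺=13.5381, hold=12.4385 ⇒ V=13.5381 exercise | (k=6,j=2): S=67.9767, (K−S)⁺=4.5533, hold=4.7773 ⇒ V=4.7773 continue | (k=6,j=3): S=78.3300, (K−S)⁺=0.0000, hold=0.7395 ⇒ V=0.7395 continue | (k=6,j=4): S=90.2601, (K−S)⁺=0.0000, hold=0.0000 ⇒ V=0.0000 continue | (k=6,j=5): S=104.0073, (K−S)⁺=0.0000, hold=0.0000 ⇒ V=0.0000 continue | (k=6,j=6): S=119.8482, (K−S)⁺=0.0000, hold=0.0000 ⇒ V=0.0000 continue  boundary S*=58.9919
step 5: (k=5,j=0): S=54.9552, (K−S)⁺=17.5748, hold=16.4752 ⇒ V=17.5748 exercise | (k=5,j=1): S=63.3252, (K−S)⁺=9.2048, hold=8.2356 ⇒ V=9.2048 exercise | (k=5,j=2): S=72.9700, (K−S)⁺=0.0000, hold=2.3556 ⇒ V=2.3556 continue | (k=5,j=3): S=84.0837, (K−S)⁺=0.0000, hold=0.2980 ⇒ V=0.2980 continue | (k=5,j=4): S=96.8902, (K−S)⁺=0.0000, hold=0.0000 ⇒ V=0.0000 continue | (k=5,j=5): S=111.6471, (K−S)⁺=0.0000, hold=0.0000 ⇒ V=0.0000 continue  boundary S*=63.3252
step 4: (k=4,j=0): S=58.9919, (K−S)⁺=13.5381, hold=12.4385 ⇒ V=13.5381 exercise | (k=4,j=1): S=67.9767, (K−S)⁺=4.5533, hold=5.0802 ⇒ V=5.0802 continue | (k=4,j=2): S=78.3300, (K−S)⁺=0.0000, hold=1.1227 ⇒ V=1.1227 continue | (k=4,j=3): S=90.2601, (K−S)⁺=0.0000, hold=0.1201 ⇒ V=0.1201 continue | (k=4,j=4): S=104.0073, (K−S)⁺=0.0000, hold=0.0000 ⇒ V=0.0000 continue  boundary S*=58.9919
step 3: (k=3,j=0): S=63.3252, (K−S)⁺=9.2048, hold=8.4118 ⇒ V=9.2048 exercise | (k=3,j=1): S=72.9700, (K−S)⁺=0.0000, hold=2.7006 ⇒ V=2.7006 continue | (k=3,j=2): S=84.0837, (K−S)⁺=0.0000, hold=0.5224 ⇒ V=0.5224 continue | (k=3,j=3): S=96.8902, (K−S)⁺=0.0000, hold=0.0484 ⇒ V=0.0484 continue  boundary S*=63.3252
step 2: (k=2,j=0): S=67.9767, (K−S)⁺=4.5533, hold=5.2810 ⇒ V=5.2810 continue | (k=2,j=1): S=78.3300, (K−S)⁺=0.0000, hold=1.3923 ⇒ V=1.3923 continue | (k=2,j=2): S=90.2601, (K−S)⁺=0.0000, hold=0.2387 ⇒ V=0.2387 continue  boundary S*=-
step 1: (k=1,j=0): S=72.9700, (K−S)⁺=0.0000, hold=2.9384 ⇒ V=2.9384 continue | (k=1,j=1): S=84.0837, (K−S)⁺=0.0000, hold=0.7000 ⇒ V=0.7000 continue  boundary S*=-
step 0: (k=0,j=0): S=78.3300, (K−S)⁺=0.0000, hold=1.5915 ⇒ V=1.5915 continue  boundary S*=-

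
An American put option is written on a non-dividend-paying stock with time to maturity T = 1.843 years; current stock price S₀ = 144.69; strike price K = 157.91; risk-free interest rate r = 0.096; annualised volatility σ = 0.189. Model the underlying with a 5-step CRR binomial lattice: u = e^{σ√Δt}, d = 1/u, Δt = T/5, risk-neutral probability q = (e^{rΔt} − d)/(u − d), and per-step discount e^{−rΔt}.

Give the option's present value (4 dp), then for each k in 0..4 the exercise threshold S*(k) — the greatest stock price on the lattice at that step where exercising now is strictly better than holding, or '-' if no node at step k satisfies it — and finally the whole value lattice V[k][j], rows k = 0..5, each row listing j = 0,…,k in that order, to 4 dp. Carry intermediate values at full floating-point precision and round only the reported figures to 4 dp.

params: Δt=0.36860 u=1.12159 d=0.89159 q=0.62795 e^(-rΔt)=0.96523
t_5 payoffs: 76.3890 55.3596 28.9055 0.0000 0.0000 0.0000
t_4: node(4,0) S=91.4331 payoff=66.4769 vs cont=60.9869 → 66.4769 [stop]  node(4,1) S=115.0194 payoff=42.8906 vs cont=37.4006 → 42.8906 [stop]  node(4,2) S=144.6900 payoff=13.2200 vs cont=10.3804 → 13.2200 [stop]  node(4,3) S=182.0145 payoff=0.0000 vs cont=0.0000 → 0.0000 [wait]  node(4,4) S=228.9674 payoff=0.0000 vs cont=0.0000 → 0.0000 [wait]  ⇒ S*(4)=144.6900
t_3: node(3,0) S=102.5504 payoff=55.3596 vs cont=49.8696 → 55.3596 [stop]  node(3,1) S=129.0045 payoff=28.9055 vs cont=23.4155 → 28.9055 [stop]  node(3,2) S=162.2827 payoff=0.0000 vs cont=4.7475 → 4.7475 [wait]  node(3,3) S=204.1455 payoff=0.0000 vs cont=0.0000 → 0.0000 [wait]  ⇒ S*(3)=129.0045
t_2: node(2,0) S=115.0194 payoff=42.8906 vs cont=37.4006 → 42.8906 [stop]  node(2,1) S=144.6900 payoff=13.2200 vs cont=13.2579 → 13.2579 [wait]  node(2,2) S=182.0145 payoff=0.0000 vs cont=1.7049 → 1.7049 [wait]  ⇒ S*(2)=115.0194
t_1: node(1,0) S=129.0045 payoff=28.9055 vs cont=23.4385 → 28.9055 [stop]  node(1,1) S=162.2827 payoff=0.0000 vs cont=5.7945 → 5.7945 [wait]  ⇒ S*(1)=129.0045
t_0: node(0,0) S=144.6900 payoff=13.2200 vs cont=13.8925 → 13.8925 [wait]  ⇒ S*(0)=-

price = 13.8925
boundary = - 129.0045 115.0194 129.0045 144.6900
tree:
13.8925
28.9055 5.7945
42.8906 13.2579 1.7049
55.3596 28.9055 4.7475 0.0000
66.4769 42.8906 13.2200 0.0000 0.0000
76.3890 55.3596 28.9055 0.0000 0.0000 0.0000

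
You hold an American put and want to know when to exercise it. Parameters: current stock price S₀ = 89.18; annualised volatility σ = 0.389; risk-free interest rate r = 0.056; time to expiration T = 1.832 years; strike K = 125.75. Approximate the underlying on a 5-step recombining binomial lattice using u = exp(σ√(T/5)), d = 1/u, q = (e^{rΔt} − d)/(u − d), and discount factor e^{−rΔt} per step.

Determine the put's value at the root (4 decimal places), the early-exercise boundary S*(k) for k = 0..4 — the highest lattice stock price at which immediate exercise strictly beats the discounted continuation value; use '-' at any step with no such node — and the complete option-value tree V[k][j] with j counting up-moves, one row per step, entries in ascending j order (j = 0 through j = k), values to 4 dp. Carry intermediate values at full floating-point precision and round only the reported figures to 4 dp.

price = 39.8357
boundary = - 70.4703 55.6858 70.4703 89.1800
tree:
39.8357
55.2797 25.1402
70.0642 38.1255 12.4274
81.7469 55.2797 21.5412 3.2818
90.9786 70.0642 36.5700 6.5047 0.0000
98.2736 81.7469 55.2797 12.8929 0.0000 0.0000

Δt=0.36640, u=1.26550, d=0.79020, q=0.48502, disc=e^(-rΔt)=0.97969
k=5 terminal: V=max(K-S,0) → 98.2736 81.7469 55.2797 12.8929 0.0000 0.0000
k=4: j=0 S=34.7714 intr=90.9786 cont=88.4247 V=90.9786[EX]; j=1 S=55.6858 intr=70.0642 cont=67.5103 V=70.0642[EX]; j=2 S=89.1800 intr=36.5700 cont=34.0161 V=36.5700[EX]; j=3 S=142.8204 intr=0.0000 cont=6.5047 V=6.5047[hold]; j=4 S=228.7247 intr=0.0000 cont=0.0000 V=0.0000[hold]  S*(4)=89.1800
k=3: j=0 S=44.0031 intr=81.7469 cont=79.1930 V=81.7469[EX]; j=1 S=70.4703 intr=55.2797 cont=52.7258 V=55.2797[EX]; j=2 S=112.8571 intr=12.8929 cont=21.5412 V=21.5412[hold]; j=3 S=180.7389 intr=0.0000 cont=3.2818 V=3.2818[hold]  S*(3)=70.4703
k=2: j=0 S=55.6858 intr=70.0642 cont=67.5103 V=70.0642[EX]; j=1 S=89.1800 intr=36.5700 cont=38.1255 V=38.1255[hold]; j=2 S=142.8204 intr=0.0000 cont=12.4274 V=12.4274[hold]  S*(2)=55.6858
k=1: j=0 S=70.4703 intr=55.2797 cont=53.4649 V=55.2797[EX]; j=1 S=112.8571 intr=12.8929 cont=25.1402 V=25.1402[hold]  S*(1)=70.4703
k=0: j=0 S=89.1800 intr=36.5700 cont=39.8357 V=39.8357[hold]  S*(0)=-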